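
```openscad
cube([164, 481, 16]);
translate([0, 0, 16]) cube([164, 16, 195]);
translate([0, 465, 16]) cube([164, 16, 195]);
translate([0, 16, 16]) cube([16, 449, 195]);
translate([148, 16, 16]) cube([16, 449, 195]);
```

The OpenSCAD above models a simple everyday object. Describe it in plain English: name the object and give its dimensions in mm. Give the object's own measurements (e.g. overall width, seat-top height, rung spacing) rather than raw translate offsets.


An open-topped rectangular box: outside dimensions 164×481×211 mm, with a uniform wall and base thickness of 16 mm. The base is a full 164×481 slab on the floor; four walls sit on top of the base. The front and back walls (the −y and +y sides) span the full width; the two side walls fit between them.


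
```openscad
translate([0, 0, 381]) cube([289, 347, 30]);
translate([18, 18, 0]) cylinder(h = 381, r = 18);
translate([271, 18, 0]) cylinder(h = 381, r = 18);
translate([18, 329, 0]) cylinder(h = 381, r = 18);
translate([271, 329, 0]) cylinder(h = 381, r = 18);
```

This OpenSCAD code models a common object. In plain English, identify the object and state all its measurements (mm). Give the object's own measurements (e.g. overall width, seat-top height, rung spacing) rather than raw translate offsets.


A simple wooden stool: a rectangular seat 289 mm (x) by 347 mm (y), 30 mm thick, top face at z = 411 mm, on four round legs, each 36 mm in diameter. The legs rest on z = 0, each leg's axis is inset half a diameter from the nearest pair of seat edges (so the leg's bounding box is flush with the corner).


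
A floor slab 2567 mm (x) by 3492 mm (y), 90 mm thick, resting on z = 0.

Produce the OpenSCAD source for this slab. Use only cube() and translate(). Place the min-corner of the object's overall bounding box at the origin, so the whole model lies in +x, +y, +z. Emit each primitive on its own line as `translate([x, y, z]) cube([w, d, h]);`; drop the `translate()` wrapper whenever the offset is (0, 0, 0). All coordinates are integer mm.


cube([2567, 3492, 90]);


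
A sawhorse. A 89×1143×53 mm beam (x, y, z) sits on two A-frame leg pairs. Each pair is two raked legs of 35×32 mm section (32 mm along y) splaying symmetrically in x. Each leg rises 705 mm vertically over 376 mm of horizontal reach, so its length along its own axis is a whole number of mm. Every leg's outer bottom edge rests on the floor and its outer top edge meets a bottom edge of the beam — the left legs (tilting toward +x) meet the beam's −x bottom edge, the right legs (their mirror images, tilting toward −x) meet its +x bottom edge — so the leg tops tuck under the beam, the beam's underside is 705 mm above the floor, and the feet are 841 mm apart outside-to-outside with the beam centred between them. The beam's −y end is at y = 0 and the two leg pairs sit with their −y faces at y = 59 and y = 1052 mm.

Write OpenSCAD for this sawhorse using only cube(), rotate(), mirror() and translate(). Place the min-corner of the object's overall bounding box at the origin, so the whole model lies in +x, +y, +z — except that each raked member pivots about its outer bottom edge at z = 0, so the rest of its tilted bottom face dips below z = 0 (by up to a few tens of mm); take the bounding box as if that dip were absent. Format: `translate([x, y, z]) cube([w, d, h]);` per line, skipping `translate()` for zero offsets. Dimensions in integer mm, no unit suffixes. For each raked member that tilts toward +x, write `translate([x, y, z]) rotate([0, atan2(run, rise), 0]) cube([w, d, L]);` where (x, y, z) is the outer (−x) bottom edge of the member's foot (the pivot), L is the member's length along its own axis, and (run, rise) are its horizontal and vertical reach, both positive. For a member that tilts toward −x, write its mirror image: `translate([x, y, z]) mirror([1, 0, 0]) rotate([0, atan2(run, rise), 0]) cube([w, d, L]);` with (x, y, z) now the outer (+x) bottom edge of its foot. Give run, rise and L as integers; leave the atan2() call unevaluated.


translate([376, 0, 705]) cube([89, 1143, 53]);
translate([0, 59, 0]) rotate([0, atan2(376, 705), 0]) cube([35, 32, 799]);
translate([841, 59, 0]) mirror([1, 0, 0]) rotate([0, atan2(376, 705), 0]) cube([35, 32, 799]);
translate([0, 1052, 0]) rotate([0, atan2(376, 705), 0]) cube([35, 32, 799]);
translate([841, 1052, 0]) mirror([1, 0, 0]) rotate([0, atan2(376, 705), 0]) cube([35, 32, 799]);


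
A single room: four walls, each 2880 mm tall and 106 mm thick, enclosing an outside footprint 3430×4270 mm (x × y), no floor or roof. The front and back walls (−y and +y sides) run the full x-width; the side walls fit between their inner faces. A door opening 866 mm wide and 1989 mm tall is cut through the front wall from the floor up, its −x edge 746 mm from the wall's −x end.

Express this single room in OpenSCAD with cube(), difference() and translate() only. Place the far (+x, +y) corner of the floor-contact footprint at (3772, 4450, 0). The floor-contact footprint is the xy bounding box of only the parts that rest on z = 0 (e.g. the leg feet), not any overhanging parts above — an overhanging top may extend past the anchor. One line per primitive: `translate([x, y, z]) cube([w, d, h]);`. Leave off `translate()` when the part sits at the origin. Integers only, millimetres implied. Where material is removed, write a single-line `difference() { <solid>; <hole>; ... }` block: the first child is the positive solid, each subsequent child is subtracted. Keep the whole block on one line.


difference() { translate([342, 180, 0]) cube([3430, 106, 2880]); translate([1088, 180, 0]) cube([866, 106, 1989]); }
translate([342, 4344, 0]) cube([3430, 106, 2880]);
translate([342, 286, 0]) cube([106, 4058, 2880]);
translate([3666, 286, 0]) cube([106, 4058, 2880]);


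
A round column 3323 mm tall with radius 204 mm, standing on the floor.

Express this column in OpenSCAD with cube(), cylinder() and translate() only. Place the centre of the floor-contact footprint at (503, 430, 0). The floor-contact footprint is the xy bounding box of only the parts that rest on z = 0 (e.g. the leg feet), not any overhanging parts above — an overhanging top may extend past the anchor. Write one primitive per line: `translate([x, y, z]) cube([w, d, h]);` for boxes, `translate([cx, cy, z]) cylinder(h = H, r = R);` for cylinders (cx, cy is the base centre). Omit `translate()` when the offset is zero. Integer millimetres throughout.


translate([503, 430, 0]) cylinder(h = 3323, r = 204);


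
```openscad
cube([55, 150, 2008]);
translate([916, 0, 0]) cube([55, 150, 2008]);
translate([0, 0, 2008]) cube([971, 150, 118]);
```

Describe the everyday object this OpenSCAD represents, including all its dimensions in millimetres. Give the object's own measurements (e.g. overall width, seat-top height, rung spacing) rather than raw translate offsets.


A door frame. The clear opening is 861 mm wide and 2008 mm high. Two 55 mm wide jambs, 150 mm deep, stand either side of the opening from the floor to the top of the opening. A 118 mm thick head sits across the top of both jambs, spanning the full outside width of the frame.


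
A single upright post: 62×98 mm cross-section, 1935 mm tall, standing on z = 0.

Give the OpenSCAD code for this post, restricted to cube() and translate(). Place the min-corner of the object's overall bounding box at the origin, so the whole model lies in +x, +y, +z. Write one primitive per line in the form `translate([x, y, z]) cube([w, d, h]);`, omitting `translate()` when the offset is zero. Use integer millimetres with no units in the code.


cube([62, 98, 1935]);


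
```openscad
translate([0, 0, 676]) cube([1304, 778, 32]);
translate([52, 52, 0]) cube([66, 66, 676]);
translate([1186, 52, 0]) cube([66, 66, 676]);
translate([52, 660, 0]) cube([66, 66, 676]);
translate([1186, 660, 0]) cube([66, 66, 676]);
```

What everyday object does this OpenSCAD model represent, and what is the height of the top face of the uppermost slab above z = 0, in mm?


A table. The table height is 708 mm.

A 1304×778×32 slab sits at z = 676 on four 66 mm square posts — a table. The top surface is at 676 + 32 = 708 mm.


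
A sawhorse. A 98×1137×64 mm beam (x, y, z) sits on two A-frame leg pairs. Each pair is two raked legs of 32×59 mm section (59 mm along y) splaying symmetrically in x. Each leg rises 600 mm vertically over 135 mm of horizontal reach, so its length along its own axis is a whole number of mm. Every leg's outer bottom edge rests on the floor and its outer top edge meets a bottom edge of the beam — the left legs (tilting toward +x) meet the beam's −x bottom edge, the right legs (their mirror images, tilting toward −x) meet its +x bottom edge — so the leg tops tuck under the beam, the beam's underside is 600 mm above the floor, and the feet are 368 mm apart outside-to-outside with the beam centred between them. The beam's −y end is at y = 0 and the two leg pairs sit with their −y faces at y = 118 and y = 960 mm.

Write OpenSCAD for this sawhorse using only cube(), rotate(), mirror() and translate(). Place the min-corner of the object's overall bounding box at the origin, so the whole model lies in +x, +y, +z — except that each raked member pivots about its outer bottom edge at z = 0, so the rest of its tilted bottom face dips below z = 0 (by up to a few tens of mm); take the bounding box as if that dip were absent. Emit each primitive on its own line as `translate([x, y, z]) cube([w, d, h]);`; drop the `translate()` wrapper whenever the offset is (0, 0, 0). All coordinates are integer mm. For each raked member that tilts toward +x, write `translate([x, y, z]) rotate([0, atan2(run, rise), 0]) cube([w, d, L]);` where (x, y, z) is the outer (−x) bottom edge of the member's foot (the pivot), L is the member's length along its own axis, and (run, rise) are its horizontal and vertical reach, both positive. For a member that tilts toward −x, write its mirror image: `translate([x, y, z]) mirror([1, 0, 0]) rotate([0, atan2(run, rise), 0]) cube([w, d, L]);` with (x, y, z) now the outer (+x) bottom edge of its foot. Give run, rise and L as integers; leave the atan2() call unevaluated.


// leg length = √(135² + 600²) = 615
// right-leg outer foot x = 2·135 + 98 = 368
// beam min-corner = (135, 0, 600)
translate([135, 0, 600]) cube([98, 1137, 64]);
translate([0, 118, 0]) rotate([0, atan2(135, 600), 0]) cube([32, 59, 615]);
translate([368, 118, 0]) mirror([1, 0, 0]) rotate([0, atan2(135, 600), 0]) cube([32, 59, 615]);
translate([0, 960, 0]) rotate([0, atan2(135, 600), 0]) cube([32, 59, 615]);
translate([368, 960, 0]) mirror([1, 0, 0]) rotate([0, atan2(135, 600), 0]) cube([32, 59, 615]);


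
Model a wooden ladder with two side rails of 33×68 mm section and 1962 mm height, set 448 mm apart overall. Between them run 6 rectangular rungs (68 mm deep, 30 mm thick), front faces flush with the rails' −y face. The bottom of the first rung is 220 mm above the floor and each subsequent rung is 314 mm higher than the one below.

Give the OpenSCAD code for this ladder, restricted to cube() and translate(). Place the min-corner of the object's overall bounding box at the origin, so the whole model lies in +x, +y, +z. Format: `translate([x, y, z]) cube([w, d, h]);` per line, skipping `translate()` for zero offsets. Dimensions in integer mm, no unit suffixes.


// rung span = 448 - 2*33 = 382
// rung[k] z = 220 + k*314
cube([33, 68, 1962]);
translate([415, 0, 0]) cube([33, 68, 1962]);
translate([33, 0, 220]) cube([382, 68, 30]);
translate([33, 0, 534]) cube([382, 68, 30]);
translate([33, 0, 848]) cube([382, 68, 30]);
translate([33, 0, 1162]) cube([382, 68, 30]);
translate([33, 0, 1476]) cube([382, 68, 30]);
translate([33, 0, 1790]) cube([382, 68, 30]);


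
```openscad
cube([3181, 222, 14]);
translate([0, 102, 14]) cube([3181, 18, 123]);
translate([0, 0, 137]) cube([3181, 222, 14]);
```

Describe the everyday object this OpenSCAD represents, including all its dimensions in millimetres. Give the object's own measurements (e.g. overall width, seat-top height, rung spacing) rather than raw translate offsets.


An I-beam lying along x, 3181 mm long. Overall section height 151 mm. Two flanges 222 mm wide (y) and 14 mm thick, one on the floor and one at the top; a web 18 mm thick runs between them, centred on the flange width.


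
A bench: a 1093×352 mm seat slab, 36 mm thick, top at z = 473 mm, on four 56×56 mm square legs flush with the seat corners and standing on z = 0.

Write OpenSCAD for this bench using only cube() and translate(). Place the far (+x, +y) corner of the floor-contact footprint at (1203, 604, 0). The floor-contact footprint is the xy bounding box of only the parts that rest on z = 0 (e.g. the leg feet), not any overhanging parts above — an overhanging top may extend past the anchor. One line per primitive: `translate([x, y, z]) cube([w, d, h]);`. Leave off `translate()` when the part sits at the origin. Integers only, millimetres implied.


translate([110, 252, 437]) cube([1093, 352, 36]);
translate([110, 252, 0]) cube([56, 56, 437]);
translate([110, 548, 0]) cube([56, 56, 437]);
translate([1147, 252, 0]) cube([56, 56, 437]);
translate([1147, 548, 0]) cube([56, 56, 437]);


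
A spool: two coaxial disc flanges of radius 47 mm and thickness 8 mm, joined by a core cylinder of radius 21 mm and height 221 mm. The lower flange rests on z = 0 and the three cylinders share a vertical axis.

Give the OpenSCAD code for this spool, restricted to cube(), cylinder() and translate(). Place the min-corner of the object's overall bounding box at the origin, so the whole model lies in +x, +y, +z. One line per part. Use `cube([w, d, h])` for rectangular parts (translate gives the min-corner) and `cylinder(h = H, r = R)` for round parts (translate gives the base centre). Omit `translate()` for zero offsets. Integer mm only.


translate([47, 47, 0]) cylinder(h = 8, r = 47);
translate([47, 47, 8]) cylinder(h = 221, r = 21);
translate([47, 47, 229]) cylinder(h = 8, r = 47);


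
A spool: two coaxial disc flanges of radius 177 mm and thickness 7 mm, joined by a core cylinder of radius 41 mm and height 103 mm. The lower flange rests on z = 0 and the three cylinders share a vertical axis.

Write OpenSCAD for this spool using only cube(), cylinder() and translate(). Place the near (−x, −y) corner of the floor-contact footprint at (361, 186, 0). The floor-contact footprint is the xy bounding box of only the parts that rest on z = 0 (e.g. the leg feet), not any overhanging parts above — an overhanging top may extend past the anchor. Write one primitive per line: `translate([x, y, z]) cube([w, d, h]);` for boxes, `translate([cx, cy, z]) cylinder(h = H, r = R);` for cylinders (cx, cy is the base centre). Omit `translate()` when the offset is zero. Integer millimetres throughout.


translate([538, 363, 0]) cylinder(h = 7, r = 177);
translate([538, 363, 7]) cylinder(h = 103, r = 41);
translate([538, 363, 110]) cylinder(h = 7, r = 177);


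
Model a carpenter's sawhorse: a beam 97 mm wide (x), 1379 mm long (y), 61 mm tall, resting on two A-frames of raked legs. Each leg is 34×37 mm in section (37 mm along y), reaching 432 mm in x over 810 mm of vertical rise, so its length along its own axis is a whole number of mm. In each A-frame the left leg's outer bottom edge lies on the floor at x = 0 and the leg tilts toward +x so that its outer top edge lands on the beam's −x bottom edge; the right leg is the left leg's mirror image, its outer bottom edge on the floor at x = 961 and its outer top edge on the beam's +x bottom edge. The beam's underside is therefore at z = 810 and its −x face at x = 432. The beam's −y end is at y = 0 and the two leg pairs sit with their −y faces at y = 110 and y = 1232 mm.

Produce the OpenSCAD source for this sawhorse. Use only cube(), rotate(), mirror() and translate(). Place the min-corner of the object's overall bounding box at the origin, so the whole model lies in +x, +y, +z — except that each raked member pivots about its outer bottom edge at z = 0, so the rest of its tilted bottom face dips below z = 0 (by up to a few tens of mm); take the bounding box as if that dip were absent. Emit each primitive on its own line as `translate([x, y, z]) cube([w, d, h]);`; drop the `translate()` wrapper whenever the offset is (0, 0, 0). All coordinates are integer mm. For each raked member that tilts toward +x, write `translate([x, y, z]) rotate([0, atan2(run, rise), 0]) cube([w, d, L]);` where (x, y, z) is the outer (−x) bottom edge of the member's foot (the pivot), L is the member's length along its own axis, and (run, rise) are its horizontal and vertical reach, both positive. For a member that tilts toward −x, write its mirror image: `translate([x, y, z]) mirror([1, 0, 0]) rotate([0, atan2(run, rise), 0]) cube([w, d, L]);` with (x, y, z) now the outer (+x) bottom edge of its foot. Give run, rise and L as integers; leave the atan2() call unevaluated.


translate([432, 0, 810]) cube([97, 1379, 61]);
translate([0, 110, 0]) rotate([0, atan2(432, 810), 0]) cube([34, 37, 918]);
translate([961, 110, 0]) mirror([1, 0, 0]) rotate([0, atan2(432, 810), 0]) cube([34, 37, 918]);
translate([0, 1232, 0]) rotate([0, atan2(432, 810), 0]) cube([34, 37, 918]);
translate([961, 1232, 0]) mirror([1, 0, 0]) rotate([0, atan2(432, 810), 0]) cube([34, 37, 918]);


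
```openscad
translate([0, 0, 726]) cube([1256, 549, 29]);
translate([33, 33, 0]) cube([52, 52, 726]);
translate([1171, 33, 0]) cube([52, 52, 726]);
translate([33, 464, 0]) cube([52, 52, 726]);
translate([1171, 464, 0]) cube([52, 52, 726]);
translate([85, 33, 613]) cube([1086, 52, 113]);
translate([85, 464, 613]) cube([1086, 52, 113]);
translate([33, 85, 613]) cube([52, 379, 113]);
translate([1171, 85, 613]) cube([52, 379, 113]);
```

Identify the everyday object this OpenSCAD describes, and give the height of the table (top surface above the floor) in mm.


A table. The table height is 755 mm.

A 1256×549×29 slab sits at z = 726 on four 52 mm square posts — a table. The top surface is at 726 + 29 = 755 mm.


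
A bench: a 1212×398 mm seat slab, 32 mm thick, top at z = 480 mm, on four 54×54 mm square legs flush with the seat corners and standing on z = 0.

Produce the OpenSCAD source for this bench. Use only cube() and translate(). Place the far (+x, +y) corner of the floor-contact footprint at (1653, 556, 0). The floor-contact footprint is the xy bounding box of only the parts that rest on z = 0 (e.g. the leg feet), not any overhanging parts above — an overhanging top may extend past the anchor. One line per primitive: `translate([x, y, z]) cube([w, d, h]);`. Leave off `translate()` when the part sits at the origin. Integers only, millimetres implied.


translate([441, 158, 448]) cube([1212, 398, 32]);
translate([441, 158, 0]) cube([54, 54, 448]);
translate([441, 502, 0]) cube([54, 54, 448]);
translate([1599, 158, 0]) cube([54, 54, 448]);
translate([1599, 502, 0]) cube([54, 54, 448]);


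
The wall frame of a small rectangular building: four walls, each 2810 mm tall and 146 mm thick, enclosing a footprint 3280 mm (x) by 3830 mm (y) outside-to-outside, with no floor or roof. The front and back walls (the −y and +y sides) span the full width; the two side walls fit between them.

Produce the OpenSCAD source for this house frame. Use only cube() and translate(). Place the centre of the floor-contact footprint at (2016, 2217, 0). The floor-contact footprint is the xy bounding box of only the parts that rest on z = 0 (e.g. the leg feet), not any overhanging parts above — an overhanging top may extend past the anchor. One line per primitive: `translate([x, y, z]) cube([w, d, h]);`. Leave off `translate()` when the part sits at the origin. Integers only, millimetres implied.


translate([376, 302, 0]) cube([3280, 146, 2810]);
translate([376, 3986, 0]) cube([3280, 146, 2810]);
translate([376, 448, 0]) cube([146, 3538, 2810]);
translate([3510, 448, 0]) cube([146, 3538, 2810]);


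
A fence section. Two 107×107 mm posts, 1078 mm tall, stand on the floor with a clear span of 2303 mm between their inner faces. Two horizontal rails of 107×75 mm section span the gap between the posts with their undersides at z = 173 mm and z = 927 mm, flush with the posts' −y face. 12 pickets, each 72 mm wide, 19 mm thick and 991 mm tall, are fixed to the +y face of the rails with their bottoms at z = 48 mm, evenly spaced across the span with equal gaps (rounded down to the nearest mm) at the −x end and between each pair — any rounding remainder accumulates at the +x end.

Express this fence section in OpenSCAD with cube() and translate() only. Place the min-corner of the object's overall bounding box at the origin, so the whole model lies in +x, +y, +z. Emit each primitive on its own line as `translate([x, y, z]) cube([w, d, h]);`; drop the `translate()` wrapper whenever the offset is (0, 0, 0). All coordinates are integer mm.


cube([107, 107, 1078]);
translate([2410, 0, 0]) cube([107, 107, 1078]);
translate([107, 0, 173]) cube([2303, 107, 75]);
translate([107, 0, 927]) cube([2303, 107, 75]);
translate([217, 107, 48]) cube([72, 19, 991]);
translate([399, 107, 48]) cube([72, 19, 991]);
translate([581, 107, 48]) cube([72, 19, 991]);
translate([763, 107, 48]) cube([72, 19, 991]);
translate([945, 107, 48]) cube([72, 19, 991]);
translate([1127, 107, 48]) cube([72, 19, 991]);
translate([1309, 107, 48]) cube([72, 19, 991]);
translate([1491, 107, 48]) cube([72, 19, 991]);
translate([1673, 107, 48]) cube([72, 19, 991]);
translate([1855, 107, 48]) cube([72, 19, 991]);
translate([2037, 107, 48]) cube([72, 19, 991]);
translate([2219, 107, 48]) cube([72, 19, 991]);


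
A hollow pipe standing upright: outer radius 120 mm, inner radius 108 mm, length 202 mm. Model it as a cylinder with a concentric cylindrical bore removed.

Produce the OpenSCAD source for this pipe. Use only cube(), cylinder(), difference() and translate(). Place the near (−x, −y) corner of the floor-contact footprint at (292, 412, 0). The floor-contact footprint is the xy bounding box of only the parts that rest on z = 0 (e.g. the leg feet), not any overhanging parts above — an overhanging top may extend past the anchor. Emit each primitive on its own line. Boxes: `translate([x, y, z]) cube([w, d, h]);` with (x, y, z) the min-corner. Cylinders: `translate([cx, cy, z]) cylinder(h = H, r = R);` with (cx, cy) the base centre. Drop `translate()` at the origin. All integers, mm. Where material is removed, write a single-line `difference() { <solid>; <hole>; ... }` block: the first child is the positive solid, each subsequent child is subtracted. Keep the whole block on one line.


difference() { translate([412, 532, 0]) cylinder(h = 202, r = 120); translate([412, 532, 0]) cylinder(h = 202, r = 108); }


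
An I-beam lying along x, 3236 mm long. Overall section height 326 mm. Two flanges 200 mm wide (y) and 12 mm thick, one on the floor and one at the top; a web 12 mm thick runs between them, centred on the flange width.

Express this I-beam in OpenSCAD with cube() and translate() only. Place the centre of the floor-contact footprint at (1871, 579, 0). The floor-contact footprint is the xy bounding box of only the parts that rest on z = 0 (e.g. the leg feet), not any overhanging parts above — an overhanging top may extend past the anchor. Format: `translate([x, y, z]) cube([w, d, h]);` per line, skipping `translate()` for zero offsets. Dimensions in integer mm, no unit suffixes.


translate([253, 479, 0]) cube([3236, 200, 12]);
translate([253, 573, 12]) cube([3236, 12, 302]);
translate([253, 479, 314]) cube([3236, 200, 12]);


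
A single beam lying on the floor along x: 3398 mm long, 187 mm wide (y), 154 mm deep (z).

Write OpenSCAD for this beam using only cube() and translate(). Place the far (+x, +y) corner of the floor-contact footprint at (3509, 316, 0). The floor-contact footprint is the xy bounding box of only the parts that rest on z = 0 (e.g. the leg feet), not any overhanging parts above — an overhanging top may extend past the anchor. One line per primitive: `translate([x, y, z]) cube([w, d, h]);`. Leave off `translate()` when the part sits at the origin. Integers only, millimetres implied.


translate([111, 129, 0]) cube([3398, 187, 154]);


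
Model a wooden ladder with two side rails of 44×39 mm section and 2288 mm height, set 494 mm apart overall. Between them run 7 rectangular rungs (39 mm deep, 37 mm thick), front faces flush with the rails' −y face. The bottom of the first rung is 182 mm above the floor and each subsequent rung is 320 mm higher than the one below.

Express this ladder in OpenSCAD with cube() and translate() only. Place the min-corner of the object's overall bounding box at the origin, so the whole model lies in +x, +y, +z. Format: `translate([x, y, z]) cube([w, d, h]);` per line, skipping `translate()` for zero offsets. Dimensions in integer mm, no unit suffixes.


cube([44, 39, 2288]);
translate([450, 0, 0]) cube([44, 39, 2288]);
translate([44, 0, 182]) cube([406, 39, 37]);
translate([44, 0, 502]) cube([406, 39, 37]);
translate([44, 0, 822]) cube([406, 39, 37]);
translate([44, 0, 1142]) cube([406, 39, 37]);
translate([44, 0, 1462]) cube([406, 39, 37]);
translate([44, 0, 1782]) cube([406, 39, 37]);
translate([44, 0, 2102]) cube([406, 39, 37]);


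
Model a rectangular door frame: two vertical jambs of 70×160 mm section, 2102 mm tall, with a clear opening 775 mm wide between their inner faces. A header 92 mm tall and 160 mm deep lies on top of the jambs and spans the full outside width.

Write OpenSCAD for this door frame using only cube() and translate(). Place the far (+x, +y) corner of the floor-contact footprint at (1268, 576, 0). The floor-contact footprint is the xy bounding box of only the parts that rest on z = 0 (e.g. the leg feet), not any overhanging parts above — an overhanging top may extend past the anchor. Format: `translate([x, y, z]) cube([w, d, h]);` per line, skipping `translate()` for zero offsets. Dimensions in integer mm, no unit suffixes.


translate([353, 416, 0]) cube([70, 160, 2102]);
translate([1198, 416, 0]) cube([70, 160, 2102]);
translate([353, 416, 2102]) cube([915, 160, 92]);


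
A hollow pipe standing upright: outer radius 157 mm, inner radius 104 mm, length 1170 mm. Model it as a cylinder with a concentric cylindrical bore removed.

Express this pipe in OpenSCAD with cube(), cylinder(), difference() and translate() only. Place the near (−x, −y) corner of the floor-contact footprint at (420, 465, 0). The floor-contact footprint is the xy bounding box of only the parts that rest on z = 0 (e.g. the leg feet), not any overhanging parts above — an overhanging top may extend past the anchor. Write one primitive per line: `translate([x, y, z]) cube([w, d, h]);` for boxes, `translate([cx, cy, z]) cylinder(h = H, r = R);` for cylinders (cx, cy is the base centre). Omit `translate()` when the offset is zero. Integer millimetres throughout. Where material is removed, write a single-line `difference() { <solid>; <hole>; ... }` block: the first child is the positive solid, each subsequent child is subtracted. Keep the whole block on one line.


difference() { translate([577, 622, 0]) cylinder(h = 1170, r = 157); translate([577, 622, 0]) cylinder(h = 1170, r = 104); }


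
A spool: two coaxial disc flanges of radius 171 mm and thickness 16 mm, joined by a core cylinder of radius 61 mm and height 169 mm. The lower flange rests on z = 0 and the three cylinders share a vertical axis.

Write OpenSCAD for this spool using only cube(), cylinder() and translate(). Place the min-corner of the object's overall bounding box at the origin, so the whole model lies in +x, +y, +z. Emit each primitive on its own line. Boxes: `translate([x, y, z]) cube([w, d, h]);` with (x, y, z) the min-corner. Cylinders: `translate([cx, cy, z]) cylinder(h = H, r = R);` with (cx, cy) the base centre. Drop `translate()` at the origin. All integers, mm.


translate([171, 171, 0]) cylinder(h = 16, r = 171);
translate([171, 171, 16]) cylinder(h = 169, r = 61);
translate([171, 171, 185]) cylinder(h = 16, r = 171);


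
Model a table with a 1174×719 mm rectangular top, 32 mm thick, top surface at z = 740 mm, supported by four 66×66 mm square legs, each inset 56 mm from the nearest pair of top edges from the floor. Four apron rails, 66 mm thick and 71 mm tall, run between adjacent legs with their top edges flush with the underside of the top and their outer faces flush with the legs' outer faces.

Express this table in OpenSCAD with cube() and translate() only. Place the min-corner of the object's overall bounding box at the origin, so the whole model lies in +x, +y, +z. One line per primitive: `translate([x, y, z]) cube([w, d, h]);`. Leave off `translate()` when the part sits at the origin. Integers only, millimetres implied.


translate([0, 0, 708]) cube([1174, 719, 32]);
translate([56, 56, 0]) cube([66, 66, 708]);
translate([1052, 56, 0]) cube([66, 66, 708]);
translate([56, 597, 0]) cube([66, 66, 708]);
translate([1052, 597, 0]) cube([66, 66, 708]);
translate([122, 56, 637]) cube([930, 66, 71]);
translate([122, 597, 637]) cube([930, 66, 71]);
translate([56, 122, 637]) cube([66, 475, 71]);
translate([1052, 122, 637]) cube([66, 475, 71]);


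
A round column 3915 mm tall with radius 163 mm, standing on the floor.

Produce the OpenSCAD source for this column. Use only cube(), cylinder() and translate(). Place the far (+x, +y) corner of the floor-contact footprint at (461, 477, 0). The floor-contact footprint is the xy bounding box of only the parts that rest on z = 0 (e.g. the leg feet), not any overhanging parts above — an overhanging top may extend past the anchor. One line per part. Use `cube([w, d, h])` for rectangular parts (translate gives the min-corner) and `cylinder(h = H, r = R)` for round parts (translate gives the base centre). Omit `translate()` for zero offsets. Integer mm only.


translate([298, 314, 0]) cylinder(h = 3915, r = 163);


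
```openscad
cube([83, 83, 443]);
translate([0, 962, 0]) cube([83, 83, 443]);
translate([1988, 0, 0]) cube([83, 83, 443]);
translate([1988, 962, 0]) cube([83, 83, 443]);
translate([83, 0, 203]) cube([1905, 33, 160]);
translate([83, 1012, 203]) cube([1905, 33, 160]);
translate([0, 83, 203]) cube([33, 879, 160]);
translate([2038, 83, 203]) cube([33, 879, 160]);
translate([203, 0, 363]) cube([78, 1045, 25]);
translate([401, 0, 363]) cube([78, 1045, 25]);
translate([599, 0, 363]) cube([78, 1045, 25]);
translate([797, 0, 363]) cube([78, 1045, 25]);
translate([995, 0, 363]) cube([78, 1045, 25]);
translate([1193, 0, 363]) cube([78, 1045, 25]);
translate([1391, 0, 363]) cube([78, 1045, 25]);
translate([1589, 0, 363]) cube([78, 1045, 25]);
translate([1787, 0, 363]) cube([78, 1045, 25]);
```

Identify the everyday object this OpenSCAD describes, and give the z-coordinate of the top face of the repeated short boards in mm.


A bed frame. The slat-top height is 388 mm.

Four posts, four rails, and a row of slats — a bed frame. Slats sit on the rails at z = 203 + 160 = 363; with slat thickness 25, the top is 388 mm.


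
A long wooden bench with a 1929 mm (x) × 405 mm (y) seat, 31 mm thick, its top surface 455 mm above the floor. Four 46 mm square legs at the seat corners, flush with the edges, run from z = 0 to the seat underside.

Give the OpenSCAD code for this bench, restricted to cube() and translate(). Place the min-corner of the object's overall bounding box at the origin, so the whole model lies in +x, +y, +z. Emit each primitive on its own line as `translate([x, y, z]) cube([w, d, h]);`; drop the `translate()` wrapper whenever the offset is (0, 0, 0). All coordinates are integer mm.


// leg_h = 455 − 31 = 424
translate([0, 0, 424]) cube([1929, 405, 31]);
cube([46, 46, 424]);
translate([0, 359, 0]) cube([46, 46, 424]);
translate([1883, 0, 0]) cube([46, 46, 424]);
translate([1883, 359, 0]) cube([46, 46, 424]);


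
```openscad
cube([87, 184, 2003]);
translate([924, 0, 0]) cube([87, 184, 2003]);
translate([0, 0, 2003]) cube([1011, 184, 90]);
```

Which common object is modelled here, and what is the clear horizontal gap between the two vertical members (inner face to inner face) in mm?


A door frame. The clear opening width is 837 mm.

Two 2003 mm tall posts with a header on top — a door frame. The left jamb is 87 mm wide at x = 0; the right jamb starts at x = 924. The clear opening is 924 − 87 = 837 mm.


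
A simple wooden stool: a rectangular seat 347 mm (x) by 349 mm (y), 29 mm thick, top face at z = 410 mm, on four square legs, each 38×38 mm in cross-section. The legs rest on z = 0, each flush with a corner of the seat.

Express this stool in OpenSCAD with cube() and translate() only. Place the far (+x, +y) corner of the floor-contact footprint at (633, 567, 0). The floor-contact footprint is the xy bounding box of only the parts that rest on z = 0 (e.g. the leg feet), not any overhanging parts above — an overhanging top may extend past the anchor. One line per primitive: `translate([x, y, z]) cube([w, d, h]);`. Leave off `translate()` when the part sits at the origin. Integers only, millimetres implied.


translate([286, 218, 381]) cube([347, 349, 29]);
translate([286, 218, 0]) cube([38, 38, 381]);
translate([595, 218, 0]) cube([38, 38, 381]);
translate([286, 529, 0]) cube([38, 38, 381]);
translate([595, 529, 0]) cube([38, 38, 381]);


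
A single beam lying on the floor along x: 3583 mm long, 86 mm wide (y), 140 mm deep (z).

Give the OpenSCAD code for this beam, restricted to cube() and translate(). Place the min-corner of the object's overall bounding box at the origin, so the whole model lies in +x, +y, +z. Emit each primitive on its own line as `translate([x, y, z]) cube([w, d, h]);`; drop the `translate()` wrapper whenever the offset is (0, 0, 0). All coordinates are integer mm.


cube([3583, 86, 140]);


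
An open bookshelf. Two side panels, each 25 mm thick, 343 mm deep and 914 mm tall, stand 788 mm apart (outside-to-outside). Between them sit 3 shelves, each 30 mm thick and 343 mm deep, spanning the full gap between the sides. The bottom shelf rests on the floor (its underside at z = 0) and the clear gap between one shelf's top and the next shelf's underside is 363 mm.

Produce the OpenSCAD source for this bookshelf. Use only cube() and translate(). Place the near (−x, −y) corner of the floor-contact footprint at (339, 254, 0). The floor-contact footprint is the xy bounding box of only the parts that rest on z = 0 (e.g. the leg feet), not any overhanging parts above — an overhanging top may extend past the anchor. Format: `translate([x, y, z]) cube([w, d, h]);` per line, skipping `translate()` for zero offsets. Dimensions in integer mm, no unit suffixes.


translate([339, 254, 0]) cube([25, 343, 914]);
translate([1102, 254, 0]) cube([25, 343, 914]);
translate([364, 254, 0]) cube([738, 343, 30]);
translate([364, 254, 393]) cube([738, 343, 30]);
translate([364, 254, 786]) cube([738, 343, 30]);


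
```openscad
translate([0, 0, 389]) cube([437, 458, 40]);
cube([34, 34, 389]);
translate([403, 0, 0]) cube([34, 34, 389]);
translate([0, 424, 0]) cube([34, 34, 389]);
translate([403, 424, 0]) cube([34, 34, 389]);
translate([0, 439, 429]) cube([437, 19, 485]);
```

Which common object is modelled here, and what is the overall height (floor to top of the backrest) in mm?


A chair. The overall height is 914 mm.

A slab on four corner posts with a tall panel at the back — a chair. The seat slab sits at z = 389 with thickness 40, and the 485 mm backrest starts at the seat top, so the overall height is 389 + 40 + 485 = 914 mm.


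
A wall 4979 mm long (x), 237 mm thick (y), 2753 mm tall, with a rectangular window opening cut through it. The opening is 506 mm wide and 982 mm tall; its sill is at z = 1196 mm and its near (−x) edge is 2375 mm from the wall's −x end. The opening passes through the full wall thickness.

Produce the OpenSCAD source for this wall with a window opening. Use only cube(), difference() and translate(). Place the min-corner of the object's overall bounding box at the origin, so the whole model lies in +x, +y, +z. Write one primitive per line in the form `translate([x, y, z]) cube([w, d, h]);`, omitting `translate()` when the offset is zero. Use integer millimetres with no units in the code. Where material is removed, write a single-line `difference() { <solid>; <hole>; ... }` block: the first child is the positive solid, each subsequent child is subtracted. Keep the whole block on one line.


difference() { cube([4979, 237, 2753]); translate([2375, 0, 1196]) cube([506, 237, 982]); }


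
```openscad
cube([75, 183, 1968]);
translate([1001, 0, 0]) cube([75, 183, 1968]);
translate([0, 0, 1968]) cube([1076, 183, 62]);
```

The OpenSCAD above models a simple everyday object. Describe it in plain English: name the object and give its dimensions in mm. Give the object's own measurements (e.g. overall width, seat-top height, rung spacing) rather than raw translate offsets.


A door frame. The clear opening is 926 mm wide and 1968 mm high. Two 75 mm wide jambs, 183 mm deep, stand either side of the opening from the floor to the top of the opening. A 62 mm thick head sits across the top of both jambs, spanning the full outside width of the frame.


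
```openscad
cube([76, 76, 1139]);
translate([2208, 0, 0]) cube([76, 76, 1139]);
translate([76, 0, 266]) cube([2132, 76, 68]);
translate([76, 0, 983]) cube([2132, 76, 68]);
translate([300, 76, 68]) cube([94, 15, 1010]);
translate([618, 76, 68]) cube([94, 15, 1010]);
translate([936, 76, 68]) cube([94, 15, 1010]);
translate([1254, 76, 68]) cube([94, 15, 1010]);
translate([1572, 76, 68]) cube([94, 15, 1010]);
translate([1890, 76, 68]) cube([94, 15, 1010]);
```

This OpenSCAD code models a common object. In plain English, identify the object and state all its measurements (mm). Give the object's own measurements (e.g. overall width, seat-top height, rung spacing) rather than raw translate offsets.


A fence section. Two 76×76 mm posts, 1139 mm tall, stand on the floor with a clear span of 2132 mm between their inner faces. Two horizontal rails of 76×68 mm section span the gap between the posts with their undersides at z = 266 mm and z = 983 mm, flush with the posts' −y face. 6 pickets, each 94 mm wide, 15 mm thick and 1010 mm tall, are fixed to the +y face of the rails with their bottoms at z = 68 mm, spaced across the span with a 224 mm gap after the −x post and between neighbouring pickets and before the +x post.


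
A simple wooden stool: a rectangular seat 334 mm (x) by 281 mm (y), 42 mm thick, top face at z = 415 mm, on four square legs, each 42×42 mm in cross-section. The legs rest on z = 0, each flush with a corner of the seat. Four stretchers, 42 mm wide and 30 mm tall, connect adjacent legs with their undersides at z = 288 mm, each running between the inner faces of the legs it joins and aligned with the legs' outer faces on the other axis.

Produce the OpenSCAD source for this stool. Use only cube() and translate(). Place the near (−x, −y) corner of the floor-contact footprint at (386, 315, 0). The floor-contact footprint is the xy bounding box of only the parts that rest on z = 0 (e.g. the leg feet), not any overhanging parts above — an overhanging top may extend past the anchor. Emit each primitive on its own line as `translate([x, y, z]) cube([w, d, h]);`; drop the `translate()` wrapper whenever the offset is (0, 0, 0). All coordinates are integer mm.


translate([386, 315, 373]) cube([334, 281, 42]);
translate([386, 315, 0]) cube([42, 42, 373]);
translate([678, 315, 0]) cube([42, 42, 373]);
translate([386, 554, 0]) cube([42, 42, 373]);
translate([678, 554, 0]) cube([42, 42, 373]);
translate([428, 315, 288]) cube([250, 42, 30]);
translate([428, 554, 288]) cube([250, 42, 30]);
translate([386, 357, 288]) cube([42, 197, 30]);
translate([678, 357, 288]) cube([42, 197, 30]);


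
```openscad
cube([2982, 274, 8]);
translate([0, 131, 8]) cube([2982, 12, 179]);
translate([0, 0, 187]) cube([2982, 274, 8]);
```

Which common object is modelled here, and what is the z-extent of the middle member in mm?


An I-beam. The web height is 179 mm.

Two wide flanges with a thin centred web — an I-beam. Overall 195 mm minus two 8 mm flanges gives a web of 195 − 2·8 = 179 mm.
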